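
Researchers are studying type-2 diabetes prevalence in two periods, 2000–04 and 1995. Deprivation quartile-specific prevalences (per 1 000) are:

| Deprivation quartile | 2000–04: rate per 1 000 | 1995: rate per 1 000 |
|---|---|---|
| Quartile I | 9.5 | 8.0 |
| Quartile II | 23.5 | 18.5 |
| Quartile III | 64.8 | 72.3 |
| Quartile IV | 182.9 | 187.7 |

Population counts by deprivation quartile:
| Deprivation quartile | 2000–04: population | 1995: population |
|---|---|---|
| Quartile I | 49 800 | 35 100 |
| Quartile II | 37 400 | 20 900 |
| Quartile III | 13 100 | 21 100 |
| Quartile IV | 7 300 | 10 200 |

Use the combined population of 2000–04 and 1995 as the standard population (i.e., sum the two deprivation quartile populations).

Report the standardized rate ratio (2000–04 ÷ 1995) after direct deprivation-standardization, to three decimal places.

Combined standard total = 194 900; weights = 0.4356, 0.2991, 0.1755, 0.0898.
2000–04: 0.4356×9.5 + 0.2991×23.5 + 0.1755×64.8 + 0.0898×182.9 = 38.9611 per 1 000.
1995: 0.4356×8.0 + 0.2991×18.5 + 0.1755×72.3 + 0.0898×187.7 = 38.5591 per 1 000.
Ratio = 38.9611 ÷ 38.5591 = 1.01043.

1.010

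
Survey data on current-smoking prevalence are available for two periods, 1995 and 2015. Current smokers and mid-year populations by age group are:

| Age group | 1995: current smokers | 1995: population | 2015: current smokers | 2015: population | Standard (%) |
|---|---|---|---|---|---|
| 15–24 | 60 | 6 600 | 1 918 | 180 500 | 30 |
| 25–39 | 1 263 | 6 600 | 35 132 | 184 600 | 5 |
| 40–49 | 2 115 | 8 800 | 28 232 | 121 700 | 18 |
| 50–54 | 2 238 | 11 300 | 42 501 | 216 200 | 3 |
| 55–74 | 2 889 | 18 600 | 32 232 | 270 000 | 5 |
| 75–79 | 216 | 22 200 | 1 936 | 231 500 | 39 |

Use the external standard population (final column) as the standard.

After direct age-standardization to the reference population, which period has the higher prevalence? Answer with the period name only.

1995

Age-specific rates per 1 000 for 1995: 9.091, 191.364, 240.341, 198.053, 155.323, 9.730.
For 2015: 10.626, 190.314, 231.980, 196.582, 119.378, 8.363.
Standard weights: 0.30, 0.05, 0.18, 0.03, 0.05, 0.39.
1995: 0.3000×9.091 + 0.0500×191.364 + 0.1800×240.341 + 0.0300×198.053 + 0.0500×155.323 + 0.3900×9.730 = 73.0591 per 1 000.
2015: 0.3000×10.626 + 0.0500×190.314 + 0.1800×231.980 + 0.0300×196.582 + 0.0500×119.378 + 0.3900×8.363 = 69.5878 per 1 000.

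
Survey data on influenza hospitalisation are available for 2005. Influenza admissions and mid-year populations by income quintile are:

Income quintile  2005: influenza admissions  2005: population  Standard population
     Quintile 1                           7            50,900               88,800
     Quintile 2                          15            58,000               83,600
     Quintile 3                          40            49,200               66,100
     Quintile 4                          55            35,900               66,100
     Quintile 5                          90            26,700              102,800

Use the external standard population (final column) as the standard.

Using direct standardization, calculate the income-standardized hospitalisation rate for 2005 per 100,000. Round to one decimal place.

131.4

Income-specific rates per 100,000 for 2005: 13.75, 25.86, 81.30, 153.20, 337.08.
Standard total = 407,400; weights = 0.2180, 0.2052, 0.1622, 0.1622, 0.2523.
Standardized rate: 0.2180×13.75 + 0.2052×25.86 + 0.1622×81.30 + 0.1622×153.20 + 0.2523×337.08 = 131.4082 per 100,000.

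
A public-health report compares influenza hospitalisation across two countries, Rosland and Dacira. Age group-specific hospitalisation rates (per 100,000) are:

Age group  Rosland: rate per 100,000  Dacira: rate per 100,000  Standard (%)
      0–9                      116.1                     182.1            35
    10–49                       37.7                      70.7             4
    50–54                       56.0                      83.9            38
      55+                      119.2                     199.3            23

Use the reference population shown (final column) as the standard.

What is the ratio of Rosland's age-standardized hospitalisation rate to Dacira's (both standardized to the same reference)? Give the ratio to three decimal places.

Standard weights: 0.35, 0.04, 0.38, 0.23.
Rosland: 0.3500×116.1 + 0.0400×37.7 + 0.3800×56.0 + 0.2300×119.2 = 90.8390 per 100,000.
Dacira: 0.3500×182.1 + 0.0400×70.7 + 0.3800×83.9 + 0.2300×199.3 = 144.2840 per 100,000.
Ratio = 90.8390 ÷ 144.2840 = 0.62958.

0.630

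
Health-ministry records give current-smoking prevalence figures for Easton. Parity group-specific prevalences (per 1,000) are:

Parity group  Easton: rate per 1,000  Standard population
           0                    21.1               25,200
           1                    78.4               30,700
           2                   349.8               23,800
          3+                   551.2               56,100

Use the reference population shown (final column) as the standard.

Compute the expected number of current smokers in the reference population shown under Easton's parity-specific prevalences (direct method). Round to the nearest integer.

42186

Expected current smokers = Σ (standard pop × parity-specific rate ÷ 1,000)
= 25,200×21.1/1,000 + 30,700×78.4/1,000 + 23,800×349.8/1,000 + 56,100×551.2/1,000
= 531.72 + 2406.88 + 8325.24 + 30922.32 = 42186.16.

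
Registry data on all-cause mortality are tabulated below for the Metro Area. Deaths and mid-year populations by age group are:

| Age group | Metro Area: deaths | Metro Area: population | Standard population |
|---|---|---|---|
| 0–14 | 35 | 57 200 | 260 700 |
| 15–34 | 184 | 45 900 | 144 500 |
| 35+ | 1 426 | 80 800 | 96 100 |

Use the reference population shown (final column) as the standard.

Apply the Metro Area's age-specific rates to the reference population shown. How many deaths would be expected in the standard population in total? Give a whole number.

Age-specific rates per 1 000 for the Metro Area: 0.612, 4.009, 17.649.
Expected deaths = Σ (standard pop × age-specific rate ÷ 1 000)
= 260 700×0.612/1 000 + 144 500×4.009/1 000 + 96 100×17.649/1 000
= 159.52 + 579.26 + 1696.02 = 2434.80.

2435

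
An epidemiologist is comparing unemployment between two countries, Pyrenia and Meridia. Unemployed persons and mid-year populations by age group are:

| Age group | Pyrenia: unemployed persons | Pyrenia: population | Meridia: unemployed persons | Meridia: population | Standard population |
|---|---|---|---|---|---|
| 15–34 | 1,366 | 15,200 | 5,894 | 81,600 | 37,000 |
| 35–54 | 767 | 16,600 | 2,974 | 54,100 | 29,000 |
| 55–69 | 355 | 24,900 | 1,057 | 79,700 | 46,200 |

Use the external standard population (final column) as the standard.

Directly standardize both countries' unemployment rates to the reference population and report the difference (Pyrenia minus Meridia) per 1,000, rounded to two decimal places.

Age-specific rates per 1,000 for Pyrenia: 89.868, 46.205, 14.257.
For Meridia: 72.230, 54.972, 13.262.
Standard total = 112,200; weights = 0.3298, 0.2585, 0.4118.
Pyrenia: 0.3298×89.868 + 0.2585×46.205 + 0.4118×14.257 = 47.4487 per 1,000.
Meridia: 0.3298×72.230 + 0.2585×54.972 + 0.4118×13.262 = 43.4887 per 1,000.
Difference = 47.4487 − 43.4887 = 3.9600.

3.96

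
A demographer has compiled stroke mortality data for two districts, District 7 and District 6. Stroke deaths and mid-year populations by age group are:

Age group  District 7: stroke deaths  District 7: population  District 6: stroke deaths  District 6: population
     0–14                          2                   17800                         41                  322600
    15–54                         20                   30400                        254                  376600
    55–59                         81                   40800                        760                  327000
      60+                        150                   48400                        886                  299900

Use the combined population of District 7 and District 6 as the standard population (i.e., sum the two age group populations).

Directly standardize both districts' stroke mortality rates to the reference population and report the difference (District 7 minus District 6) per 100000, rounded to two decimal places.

Age-specific rates per 100000 for District 7: 11.24, 65.79, 198.53, 309.92.
For District 6: 12.71, 67.45, 232.42, 295.43.
Combined standard total = 1463500; weights = 0.2326, 0.2781, 0.2513, 0.2380.
District 7: 0.2326×11.24 + 0.2781×65.79 + 0.2513×198.53 + 0.2380×309.92 = 144.5606 per 100000.
District 6: 0.2326×12.71 + 0.2781×67.45 + 0.2513×232.42 + 0.2380×295.43 = 150.4326 per 100000.
Difference = 144.5606 − 150.4326 = -5.8720.

-5.87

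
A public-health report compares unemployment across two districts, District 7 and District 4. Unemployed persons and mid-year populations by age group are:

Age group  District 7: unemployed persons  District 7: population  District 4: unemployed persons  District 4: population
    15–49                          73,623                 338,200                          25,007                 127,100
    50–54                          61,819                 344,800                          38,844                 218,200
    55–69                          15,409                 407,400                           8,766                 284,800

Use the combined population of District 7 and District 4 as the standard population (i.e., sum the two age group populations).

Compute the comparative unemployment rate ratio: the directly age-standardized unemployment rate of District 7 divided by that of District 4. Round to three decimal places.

Age-specific rates per 1,000 for District 7: 217.691, 179.289, 37.823.
For District 4: 196.751, 178.020, 30.779.
Combined standard total = 1,720,500; weights = 0.2704, 0.3272, 0.4023.
District 7: 0.2704×217.691 + 0.3272×179.289 + 0.4023×37.823 = 132.7593 per 1,000.
District 4: 0.2704×196.751 + 0.3272×178.020 + 0.4023×30.779 = 123.8471 per 1,000.
Ratio = 132.7593 ÷ 123.8471 = 1.07196.

1.072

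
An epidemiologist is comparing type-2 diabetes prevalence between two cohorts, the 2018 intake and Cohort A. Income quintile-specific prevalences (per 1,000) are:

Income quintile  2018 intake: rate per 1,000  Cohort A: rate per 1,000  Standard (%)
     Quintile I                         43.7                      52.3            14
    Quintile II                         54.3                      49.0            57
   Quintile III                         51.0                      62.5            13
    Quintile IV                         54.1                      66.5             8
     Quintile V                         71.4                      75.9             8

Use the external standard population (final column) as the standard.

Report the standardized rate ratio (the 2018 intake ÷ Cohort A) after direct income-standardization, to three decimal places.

Standard weights: 0.14, 0.57, 0.13, 0.08, 0.08.
The 2018 intake: 0.1400×43.7 + 0.5700×54.3 + 0.1300×51.0 + 0.0800×54.1 + 0.0800×71.4 = 53.7390 per 1,000.
Cohort A: 0.1400×52.3 + 0.5700×49.0 + 0.1300×62.5 + 0.0800×66.5 + 0.0800×75.9 = 54.7690 per 1,000.
Ratio = 53.7390 ÷ 54.7690 = 0.98119.

0.981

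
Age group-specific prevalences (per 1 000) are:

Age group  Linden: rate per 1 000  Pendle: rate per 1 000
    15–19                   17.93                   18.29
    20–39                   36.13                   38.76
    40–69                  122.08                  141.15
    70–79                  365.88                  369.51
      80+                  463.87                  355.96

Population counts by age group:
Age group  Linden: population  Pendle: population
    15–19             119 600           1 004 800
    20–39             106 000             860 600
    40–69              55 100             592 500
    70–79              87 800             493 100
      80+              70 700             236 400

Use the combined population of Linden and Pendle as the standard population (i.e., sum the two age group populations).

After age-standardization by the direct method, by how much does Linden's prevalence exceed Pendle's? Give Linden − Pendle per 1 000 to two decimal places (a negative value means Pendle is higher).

4.34

Combined standard total = 3 626 600; weights = 0.3100, 0.2665, 0.1786, 0.1602, 0.0847.
Linden: 0.3100×17.93 + 0.2665×36.13 + 0.1786×122.08 + 0.1602×365.88 + 0.0847×463.87 = 134.8748 per 1 000.
Pendle: 0.3100×18.29 + 0.2665×38.76 + 0.1786×141.15 + 0.1602×369.51 + 0.0847×355.96 = 130.5363 per 1 000.
Difference = 134.8748 − 130.5363 = 4.3384.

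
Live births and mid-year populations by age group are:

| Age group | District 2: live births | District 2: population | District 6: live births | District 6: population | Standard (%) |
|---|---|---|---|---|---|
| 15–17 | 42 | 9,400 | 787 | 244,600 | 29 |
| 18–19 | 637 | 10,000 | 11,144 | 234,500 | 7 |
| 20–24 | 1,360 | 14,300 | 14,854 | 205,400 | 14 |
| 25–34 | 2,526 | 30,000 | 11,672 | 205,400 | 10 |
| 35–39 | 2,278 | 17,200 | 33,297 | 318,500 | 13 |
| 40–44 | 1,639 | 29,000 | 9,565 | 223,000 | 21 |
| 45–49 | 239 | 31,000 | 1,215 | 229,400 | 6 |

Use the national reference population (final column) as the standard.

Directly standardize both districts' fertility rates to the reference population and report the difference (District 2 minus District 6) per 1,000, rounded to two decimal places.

14.06

Age-specific rates per 1,000 for District 2: 4.468, 63.700, 95.105, 84.200, 132.442, 56.517, 7.710.
For District 6: 3.217, 47.522, 72.317, 56.826, 104.543, 42.892, 5.296.
Standard weights: 0.29, 0.07, 0.14, 0.10, 0.13, 0.21, 0.06.
District 2: 0.2900×4.468 + 0.0700×63.700 + 0.1400×95.105 + 0.1000×84.200 + 0.1300×132.442 + 0.2100×56.517 + 0.0600×7.710 = 57.0381 per 1,000.
District 6: 0.2900×3.217 + 0.0700×47.522 + 0.1400×72.317 + 0.1000×56.826 + 0.1300×104.543 + 0.2100×42.892 + 0.0600×5.296 = 42.9824 per 1,000.
Difference = 57.0381 − 42.9824 = 14.0556.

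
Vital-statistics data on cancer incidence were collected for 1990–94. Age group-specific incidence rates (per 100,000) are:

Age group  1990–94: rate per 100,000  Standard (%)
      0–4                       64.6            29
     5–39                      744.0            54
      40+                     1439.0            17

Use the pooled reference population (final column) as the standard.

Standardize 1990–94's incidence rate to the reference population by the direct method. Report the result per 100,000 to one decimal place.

Standard weights: 0.29, 0.54, 0.17.
Standardized rate: 0.2900×64.6 + 0.5400×744.0 + 0.1700×1439.0 = 665.1240 per 100,000.

665.1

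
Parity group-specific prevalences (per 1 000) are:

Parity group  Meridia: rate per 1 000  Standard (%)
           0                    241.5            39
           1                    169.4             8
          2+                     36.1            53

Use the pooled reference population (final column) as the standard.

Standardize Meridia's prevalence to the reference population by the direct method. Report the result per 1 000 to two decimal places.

126.87

Standard weights: 0.39, 0.08, 0.53.
Standardized rate: 0.3900×241.5 + 0.0800×169.4 + 0.5300×36.1 = 126.8700 per 1 000.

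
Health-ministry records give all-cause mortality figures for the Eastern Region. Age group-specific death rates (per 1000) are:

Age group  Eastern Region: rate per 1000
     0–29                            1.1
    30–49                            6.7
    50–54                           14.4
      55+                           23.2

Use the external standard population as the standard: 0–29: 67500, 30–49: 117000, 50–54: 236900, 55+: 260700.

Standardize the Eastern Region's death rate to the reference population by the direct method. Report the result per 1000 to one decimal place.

Standard total = 682100; weights = 0.0990, 0.1715, 0.3473, 0.3822.
Standardized rate: 0.0990×1.1 + 0.1715×6.7 + 0.3473×14.4 + 0.3822×23.2 = 15.1264 per 1000.

15.1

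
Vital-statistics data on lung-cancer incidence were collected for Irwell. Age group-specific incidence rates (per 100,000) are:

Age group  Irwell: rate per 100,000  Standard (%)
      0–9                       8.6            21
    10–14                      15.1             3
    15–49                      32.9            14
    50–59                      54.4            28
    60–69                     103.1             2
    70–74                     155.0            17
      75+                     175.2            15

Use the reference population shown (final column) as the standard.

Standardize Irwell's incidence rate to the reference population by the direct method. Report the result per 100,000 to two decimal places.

76.79

Standard weights: 0.21, 0.03, 0.14, 0.28, 0.02, 0.17, 0.15.
Standardized rate: 0.2100×8.6 + 0.0300×15.1 + 0.1400×32.9 + 0.2800×54.4 + 0.0200×103.1 + 0.1700×155.0 + 0.1500×175.2 = 76.7890 per 100,000.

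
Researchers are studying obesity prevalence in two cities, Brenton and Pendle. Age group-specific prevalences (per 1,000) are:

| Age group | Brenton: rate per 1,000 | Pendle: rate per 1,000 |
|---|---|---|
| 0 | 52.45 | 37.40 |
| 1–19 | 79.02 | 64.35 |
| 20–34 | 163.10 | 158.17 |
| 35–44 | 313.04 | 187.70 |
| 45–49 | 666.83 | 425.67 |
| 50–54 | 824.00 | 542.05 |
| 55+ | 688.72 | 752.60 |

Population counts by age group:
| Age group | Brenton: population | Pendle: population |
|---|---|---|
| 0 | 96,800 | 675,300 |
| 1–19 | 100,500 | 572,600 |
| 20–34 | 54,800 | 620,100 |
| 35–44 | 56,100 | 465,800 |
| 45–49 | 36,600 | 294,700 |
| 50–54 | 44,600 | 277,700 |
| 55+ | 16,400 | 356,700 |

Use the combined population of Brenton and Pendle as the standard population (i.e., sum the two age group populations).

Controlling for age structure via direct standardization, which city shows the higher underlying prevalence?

Brenton

Combined standard total = 3,668,700; weights = 0.2105, 0.1835, 0.1840, 0.1423, 0.0903, 0.0879, 0.1017.
Brenton: 0.2105×52.45 + 0.1835×79.02 + 0.1840×163.10 + 0.1423×313.04 + 0.0903×666.83 + 0.0879×824.00 + 0.1017×688.72 = 302.7215 per 1,000.
Pendle: 0.2105×37.40 + 0.1835×64.35 + 0.1840×158.17 + 0.1423×187.70 + 0.0903×425.67 + 0.0879×542.05 + 0.1017×752.60 = 238.0741 per 1,000.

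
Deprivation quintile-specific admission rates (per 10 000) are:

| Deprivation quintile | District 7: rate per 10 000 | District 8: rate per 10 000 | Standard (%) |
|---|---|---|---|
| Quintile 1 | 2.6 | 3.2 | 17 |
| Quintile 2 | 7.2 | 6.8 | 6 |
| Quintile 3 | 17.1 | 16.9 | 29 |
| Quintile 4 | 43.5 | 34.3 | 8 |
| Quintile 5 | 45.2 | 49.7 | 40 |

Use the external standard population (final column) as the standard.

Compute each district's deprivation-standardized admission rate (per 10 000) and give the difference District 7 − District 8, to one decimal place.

Standard weights: 0.17, 0.06, 0.29, 0.08, 0.40.
District 7: 0.1700×2.6 + 0.0600×7.2 + 0.2900×17.1 + 0.0800×43.5 + 0.4000×45.2 = 27.3930 per 10 000.
District 8: 0.1700×3.2 + 0.0600×6.8 + 0.2900×16.9 + 0.0800×34.3 + 0.4000×49.7 = 28.4770 per 10 000.
Difference = 27.3930 − 28.4770 = -1.0840.

-1.1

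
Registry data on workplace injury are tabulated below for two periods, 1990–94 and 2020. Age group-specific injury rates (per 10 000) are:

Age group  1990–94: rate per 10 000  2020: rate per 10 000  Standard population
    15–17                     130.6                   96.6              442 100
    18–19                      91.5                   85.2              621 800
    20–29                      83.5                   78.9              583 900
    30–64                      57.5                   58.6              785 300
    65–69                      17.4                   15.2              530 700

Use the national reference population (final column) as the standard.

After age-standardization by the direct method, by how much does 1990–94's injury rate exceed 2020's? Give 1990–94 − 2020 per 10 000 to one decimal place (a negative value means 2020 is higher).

Standard total = 2 963 800; weights = 0.1492, 0.2098, 0.1970, 0.2650, 0.1791.
1990–94: 0.1492×130.6 + 0.2098×91.5 + 0.1970×83.5 + 0.2650×57.5 + 0.1791×17.4 = 73.4792 per 10 000.
2020: 0.1492×96.6 + 0.2098×85.2 + 0.1970×78.9 + 0.2650×58.6 + 0.1791×15.2 = 66.0770 per 10 000.
Difference = 73.4792 − 66.0770 = 7.4021.

7.4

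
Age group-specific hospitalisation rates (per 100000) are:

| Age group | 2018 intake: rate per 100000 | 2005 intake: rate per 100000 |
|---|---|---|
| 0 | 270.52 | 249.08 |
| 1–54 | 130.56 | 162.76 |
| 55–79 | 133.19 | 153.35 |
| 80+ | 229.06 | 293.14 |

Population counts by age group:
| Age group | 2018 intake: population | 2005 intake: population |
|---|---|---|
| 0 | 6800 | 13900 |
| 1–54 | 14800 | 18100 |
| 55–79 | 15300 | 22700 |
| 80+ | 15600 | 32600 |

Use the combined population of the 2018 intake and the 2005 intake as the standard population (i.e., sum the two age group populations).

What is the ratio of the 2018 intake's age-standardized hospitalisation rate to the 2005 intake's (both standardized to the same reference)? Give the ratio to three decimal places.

0.853

Combined standard total = 139800; weights = 0.1481, 0.2353, 0.2718, 0.3448.
The 2018 intake: 0.1481×270.52 + 0.2353×130.56 + 0.2718×133.19 + 0.3448×229.06 = 185.9592 per 100000.
The 2005 intake: 0.1481×249.08 + 0.2353×162.76 + 0.2718×153.35 + 0.3448×293.14 = 217.9357 per 100000.
Ratio = 185.9592 ÷ 217.9357 = 0.85328.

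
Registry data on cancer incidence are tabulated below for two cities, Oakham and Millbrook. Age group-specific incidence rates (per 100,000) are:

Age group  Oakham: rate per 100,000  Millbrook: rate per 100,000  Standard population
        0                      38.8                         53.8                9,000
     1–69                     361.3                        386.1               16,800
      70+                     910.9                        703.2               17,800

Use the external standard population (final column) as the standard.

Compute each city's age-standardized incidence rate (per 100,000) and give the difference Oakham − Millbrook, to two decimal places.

72.14

Standard total = 43,600; weights = 0.2064, 0.3853, 0.4083.
Oakham: 0.2064×38.8 + 0.3853×361.3 + 0.4083×910.9 = 519.1069 per 100,000.
Millbrook: 0.2064×53.8 + 0.3853×386.1 + 0.4083×703.2 = 446.9642 per 100,000.
Difference = 519.1069 − 446.9642 = 72.1427.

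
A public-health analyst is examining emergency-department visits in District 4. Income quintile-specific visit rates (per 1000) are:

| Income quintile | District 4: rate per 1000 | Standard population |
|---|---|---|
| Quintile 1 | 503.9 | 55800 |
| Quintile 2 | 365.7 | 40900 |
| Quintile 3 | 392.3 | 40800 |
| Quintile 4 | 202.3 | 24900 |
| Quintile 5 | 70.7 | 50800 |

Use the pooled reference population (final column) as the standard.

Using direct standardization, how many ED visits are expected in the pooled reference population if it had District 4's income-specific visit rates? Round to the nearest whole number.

67709

Expected ED visits = Σ (standard pop × income-specific rate ÷ 1000)
= 55800×503.9/1000 + 40900×365.7/1000 + 40800×392.3/1000 + 24900×202.3/1000 + 50800×70.7/1000
= 28117.62 + 14957.13 + 16005.84 + 5037.27 + 3591.56 = 67709.42.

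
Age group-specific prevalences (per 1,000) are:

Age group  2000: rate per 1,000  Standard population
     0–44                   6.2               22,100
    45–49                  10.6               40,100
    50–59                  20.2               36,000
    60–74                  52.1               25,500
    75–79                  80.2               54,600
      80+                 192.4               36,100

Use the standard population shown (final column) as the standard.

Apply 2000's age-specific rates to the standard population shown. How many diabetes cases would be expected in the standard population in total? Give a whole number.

13942

Expected diabetes cases = Σ (standard pop × age-specific rate ÷ 1,000)
= 22,100×6.2/1,000 + 40,100×10.6/1,000 + 36,000×20.2/1,000 + 25,500×52.1/1,000 + 54,600×80.2/1,000 + 36,100×192.4/1,000
= 137.02 + 425.06 + 727.20 + 1328.55 + 4378.92 + 6945.64 = 13942.39.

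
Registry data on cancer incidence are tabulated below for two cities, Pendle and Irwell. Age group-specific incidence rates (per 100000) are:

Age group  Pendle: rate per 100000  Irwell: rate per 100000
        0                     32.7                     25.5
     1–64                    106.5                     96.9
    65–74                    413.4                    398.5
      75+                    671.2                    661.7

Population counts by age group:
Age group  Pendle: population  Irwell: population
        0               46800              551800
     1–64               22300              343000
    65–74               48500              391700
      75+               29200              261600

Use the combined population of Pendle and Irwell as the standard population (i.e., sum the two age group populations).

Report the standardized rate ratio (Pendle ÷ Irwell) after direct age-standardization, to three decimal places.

1.041

Combined standard total = 1694900; weights = 0.3532, 0.2155, 0.2597, 0.1716.
Pendle: 0.3532×32.7 + 0.2155×106.5 + 0.2597×413.4 + 0.1716×671.2 = 257.0313 per 100000.
Irwell: 0.3532×25.5 + 0.2155×96.9 + 0.2597×398.5 + 0.1716×661.7 = 246.9195 per 100000.
Ratio = 257.0313 ÷ 246.9195 = 1.04095.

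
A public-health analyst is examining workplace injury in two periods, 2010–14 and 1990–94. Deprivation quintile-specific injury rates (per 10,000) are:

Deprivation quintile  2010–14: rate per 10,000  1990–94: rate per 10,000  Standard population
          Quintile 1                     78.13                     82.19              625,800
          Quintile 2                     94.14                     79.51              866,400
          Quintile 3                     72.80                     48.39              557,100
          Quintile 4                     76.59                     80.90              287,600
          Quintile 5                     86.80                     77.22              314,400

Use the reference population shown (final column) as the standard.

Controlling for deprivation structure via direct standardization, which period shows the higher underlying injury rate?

Standard total = 2,651,300; weights = 0.2360, 0.3268, 0.2101, 0.1085, 0.1186.
2010–14: 0.2360×78.13 + 0.3268×94.14 + 0.2101×72.80 + 0.1085×76.59 + 0.1186×86.80 = 83.1029 per 10,000.
1990–94: 0.2360×82.19 + 0.3268×79.51 + 0.2101×48.39 + 0.1085×80.90 + 0.1186×77.22 = 73.4828 per 10,000.

2010–14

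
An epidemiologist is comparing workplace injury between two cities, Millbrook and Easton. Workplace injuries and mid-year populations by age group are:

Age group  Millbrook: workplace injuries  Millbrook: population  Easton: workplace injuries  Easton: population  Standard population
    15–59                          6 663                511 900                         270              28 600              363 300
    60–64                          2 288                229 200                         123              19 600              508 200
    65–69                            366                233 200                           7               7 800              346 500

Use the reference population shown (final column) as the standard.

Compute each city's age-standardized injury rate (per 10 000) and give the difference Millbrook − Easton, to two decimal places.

28.04

Age-specific rates per 10 000 for Millbrook: 130.16, 99.83, 15.69.
For Easton: 94.41, 62.76, 8.97.
Standard total = 1 218 000; weights = 0.2983, 0.4172, 0.2845.
Millbrook: 0.2983×130.16 + 0.4172×99.83 + 0.2845×15.69 = 84.9404 per 10 000.
Easton: 0.2983×94.41 + 0.4172×62.76 + 0.2845×8.97 = 56.8960 per 10 000.
Difference = 84.9404 − 56.8960 = 28.0444.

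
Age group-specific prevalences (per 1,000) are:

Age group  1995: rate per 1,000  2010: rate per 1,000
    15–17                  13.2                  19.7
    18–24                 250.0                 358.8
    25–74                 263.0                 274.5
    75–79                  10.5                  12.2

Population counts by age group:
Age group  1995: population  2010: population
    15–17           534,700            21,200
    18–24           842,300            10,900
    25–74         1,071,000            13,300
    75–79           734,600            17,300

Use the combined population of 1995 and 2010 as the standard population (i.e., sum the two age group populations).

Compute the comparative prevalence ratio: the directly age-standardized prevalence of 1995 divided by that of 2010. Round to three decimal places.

0.823

Combined standard total = 3,245,300; weights = 0.1713, 0.2629, 0.3341, 0.2317.
1995: 0.1713×13.2 + 0.2629×250.0 + 0.3341×263.0 + 0.2317×10.5 = 158.2916 per 1,000.
2010: 0.1713×19.7 + 0.2629×358.8 + 0.3341×274.5 + 0.2317×12.2 = 192.2451 per 1,000.
Ratio = 158.2916 ÷ 192.2451 = 0.82338.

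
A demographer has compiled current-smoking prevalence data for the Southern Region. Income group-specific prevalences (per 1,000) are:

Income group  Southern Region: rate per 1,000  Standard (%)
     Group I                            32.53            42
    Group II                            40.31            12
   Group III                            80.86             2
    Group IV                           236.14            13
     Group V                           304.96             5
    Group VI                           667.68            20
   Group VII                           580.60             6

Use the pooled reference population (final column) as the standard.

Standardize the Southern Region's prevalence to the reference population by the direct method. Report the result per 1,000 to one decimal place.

Standard weights: 0.42, 0.12, 0.02, 0.13, 0.05, 0.20, 0.06.
Standardized rate: 0.4200×32.53 + 0.1200×40.31 + 0.0200×80.86 + 0.1300×236.14 + 0.0500×304.96 + 0.2000×667.68 + 0.0600×580.60 = 234.4352 per 1,000.

234.4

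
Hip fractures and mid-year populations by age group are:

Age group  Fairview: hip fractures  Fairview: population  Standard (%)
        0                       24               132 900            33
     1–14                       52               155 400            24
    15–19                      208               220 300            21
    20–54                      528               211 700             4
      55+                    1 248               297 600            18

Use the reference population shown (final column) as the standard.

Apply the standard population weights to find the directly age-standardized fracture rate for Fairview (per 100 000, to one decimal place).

Age-specific rates per 100 000 for Fairview: 18.06, 33.46, 94.42, 249.41, 419.35.
Standard weights: 0.33, 0.24, 0.21, 0.04, 0.18.
Standardized rate: 0.3300×18.06 + 0.2400×33.46 + 0.2100×94.42 + 0.0400×249.41 + 0.1800×419.35 = 119.2780 per 100 000.

119.3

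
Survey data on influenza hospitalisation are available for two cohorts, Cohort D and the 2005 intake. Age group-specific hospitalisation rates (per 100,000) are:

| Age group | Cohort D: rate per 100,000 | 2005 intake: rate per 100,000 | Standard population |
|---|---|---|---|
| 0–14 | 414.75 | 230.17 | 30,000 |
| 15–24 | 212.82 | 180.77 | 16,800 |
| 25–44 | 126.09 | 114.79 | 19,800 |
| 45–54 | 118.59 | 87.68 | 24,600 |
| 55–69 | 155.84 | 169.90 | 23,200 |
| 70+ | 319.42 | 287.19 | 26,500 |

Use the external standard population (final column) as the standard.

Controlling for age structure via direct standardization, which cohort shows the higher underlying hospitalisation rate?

Standard total = 140,900; weights = 0.2129, 0.1192, 0.1405, 0.1746, 0.1647, 0.1881.
Cohort D: 0.2129×414.75 + 0.1192×212.82 + 0.1405×126.09 + 0.1746×118.59 + 0.1647×155.84 + 0.1881×319.42 = 237.8417 per 100,000.
The 2005 intake: 0.2129×230.17 + 0.1192×180.77 + 0.1405×114.79 + 0.1746×87.68 + 0.1647×169.90 + 0.1881×287.19 = 183.9888 per 100,000.

Cohort D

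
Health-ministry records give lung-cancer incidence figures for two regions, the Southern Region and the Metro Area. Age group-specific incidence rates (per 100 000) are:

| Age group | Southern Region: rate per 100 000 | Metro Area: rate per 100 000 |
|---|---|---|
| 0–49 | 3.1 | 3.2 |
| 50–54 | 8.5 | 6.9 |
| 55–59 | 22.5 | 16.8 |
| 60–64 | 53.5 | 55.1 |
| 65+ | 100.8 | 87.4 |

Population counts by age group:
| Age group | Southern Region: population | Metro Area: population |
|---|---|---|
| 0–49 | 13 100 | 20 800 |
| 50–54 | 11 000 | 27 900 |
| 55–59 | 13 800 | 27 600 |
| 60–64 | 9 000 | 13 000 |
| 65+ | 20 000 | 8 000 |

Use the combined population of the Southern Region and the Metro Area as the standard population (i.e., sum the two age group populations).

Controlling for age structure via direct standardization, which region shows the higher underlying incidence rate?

Combined standard total = 164 200; weights = 0.2065, 0.2369, 0.2521, 0.1340, 0.1705.
The Southern Region: 0.2065×3.1 + 0.2369×8.5 + 0.2521×22.5 + 0.1340×53.5 + 0.1705×100.8 = 32.6836 per 100 000.
The Metro Area: 0.2065×3.2 + 0.2369×6.9 + 0.2521×16.8 + 0.1340×55.1 + 0.1705×87.4 = 28.8174 per 100 000.

Southern Region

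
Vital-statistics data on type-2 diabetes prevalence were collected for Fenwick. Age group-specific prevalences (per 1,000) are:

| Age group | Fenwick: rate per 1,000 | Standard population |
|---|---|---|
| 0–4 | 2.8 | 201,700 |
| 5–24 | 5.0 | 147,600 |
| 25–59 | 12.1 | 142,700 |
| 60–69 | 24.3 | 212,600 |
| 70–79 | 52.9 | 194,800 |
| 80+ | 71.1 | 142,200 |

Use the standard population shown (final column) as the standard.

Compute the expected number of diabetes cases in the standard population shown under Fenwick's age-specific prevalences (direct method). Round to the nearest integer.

Expected diabetes cases = Σ (standard pop × age-specific rate ÷ 1,000)
= 201,700×2.8/1,000 + 147,600×5.0/1,000 + 142,700×12.1/1,000 + 212,600×24.3/1,000 + 194,800×52.9/1,000 + 142,200×71.1/1,000
= 564.76 + 738.00 + 1726.67 + 5166.18 + 10304.92 + 10110.42 = 28610.95.

28611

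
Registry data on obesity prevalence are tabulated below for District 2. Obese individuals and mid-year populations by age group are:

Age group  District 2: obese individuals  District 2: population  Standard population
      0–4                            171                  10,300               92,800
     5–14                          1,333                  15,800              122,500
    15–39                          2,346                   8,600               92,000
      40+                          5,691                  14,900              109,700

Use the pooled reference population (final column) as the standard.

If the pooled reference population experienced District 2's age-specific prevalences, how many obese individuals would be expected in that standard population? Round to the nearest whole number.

78872

Age-specific rates per 1,000 for District 2: 16.602, 84.367, 272.791, 381.946.
Expected obese individuals = Σ (standard pop × age-specific rate ÷ 1,000)
= 92,800×16.602/1,000 + 122,500×84.367/1,000 + 92,000×272.791/1,000 + 109,700×381.946/1,000
= 1540.66 + 10334.97 + 25096.74 + 41899.51 = 78871.88.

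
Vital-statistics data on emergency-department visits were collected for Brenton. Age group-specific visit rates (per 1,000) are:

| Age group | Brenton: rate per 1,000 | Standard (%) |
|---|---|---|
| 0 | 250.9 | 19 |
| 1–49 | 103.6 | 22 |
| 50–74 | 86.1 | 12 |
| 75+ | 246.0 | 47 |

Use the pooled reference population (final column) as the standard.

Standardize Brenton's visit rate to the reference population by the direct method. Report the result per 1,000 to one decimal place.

Standard weights: 0.19, 0.22, 0.12, 0.47.
Standardized rate: 0.1900×250.9 + 0.2200×103.6 + 0.1200×86.1 + 0.4700×246.0 = 196.4150 per 1,000.

196.4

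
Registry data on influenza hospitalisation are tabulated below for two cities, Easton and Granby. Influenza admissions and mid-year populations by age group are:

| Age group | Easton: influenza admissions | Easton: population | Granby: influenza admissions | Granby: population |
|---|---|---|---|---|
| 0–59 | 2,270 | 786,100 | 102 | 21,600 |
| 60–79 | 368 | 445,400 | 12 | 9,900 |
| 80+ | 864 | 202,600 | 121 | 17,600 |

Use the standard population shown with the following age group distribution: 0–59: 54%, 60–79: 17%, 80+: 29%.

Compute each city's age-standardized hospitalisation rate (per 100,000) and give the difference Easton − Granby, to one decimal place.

-181.3

Age-specific rates per 100,000 for Easton: 288.77, 82.62, 426.46.
For Granby: 472.22, 121.21, 687.50.
Standard weights: 0.54, 0.17, 0.29.
Easton: 0.5400×288.77 + 0.1700×82.62 + 0.2900×426.46 = 293.6524 per 100,000.
Granby: 0.5400×472.22 + 0.1700×121.21 + 0.2900×687.50 = 474.9811 per 100,000.
Difference = 293.6524 − 474.9811 = -181.3286.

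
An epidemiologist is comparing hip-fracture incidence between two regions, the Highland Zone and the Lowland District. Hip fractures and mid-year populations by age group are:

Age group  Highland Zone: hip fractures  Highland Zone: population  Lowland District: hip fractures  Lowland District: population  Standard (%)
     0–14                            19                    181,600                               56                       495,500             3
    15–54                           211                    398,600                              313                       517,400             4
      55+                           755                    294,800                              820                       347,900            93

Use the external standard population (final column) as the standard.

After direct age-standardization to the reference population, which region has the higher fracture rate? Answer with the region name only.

Age-specific rates per 100,000 for the Highland Zone: 10.46, 52.94, 256.11.
For the Lowland District: 11.30, 60.49, 235.70.
Standard weights: 0.03, 0.04, 0.93.
The Highland Zone: 0.0300×10.46 + 0.0400×52.94 + 0.9300×256.11 = 240.6097 per 100,000.
The Lowland District: 0.0300×11.30 + 0.0400×60.49 + 0.9300×235.70 = 221.9598 per 100,000.

Highland Zone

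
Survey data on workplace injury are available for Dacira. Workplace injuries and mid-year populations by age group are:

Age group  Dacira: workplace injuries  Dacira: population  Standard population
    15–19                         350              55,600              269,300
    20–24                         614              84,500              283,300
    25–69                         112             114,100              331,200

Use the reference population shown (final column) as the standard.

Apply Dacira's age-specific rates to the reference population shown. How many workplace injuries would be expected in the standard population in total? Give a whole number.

Age-specific rates per 10,000 for Dacira: 62.95, 72.66, 9.82.
Expected workplace injuries = Σ (standard pop × age-specific rate ÷ 10,000)
= 269,300×62.95/10,000 + 283,300×72.66/10,000 + 331,200×9.82/10,000
= 1695.23 + 2058.53 + 325.10 = 4078.87.

4079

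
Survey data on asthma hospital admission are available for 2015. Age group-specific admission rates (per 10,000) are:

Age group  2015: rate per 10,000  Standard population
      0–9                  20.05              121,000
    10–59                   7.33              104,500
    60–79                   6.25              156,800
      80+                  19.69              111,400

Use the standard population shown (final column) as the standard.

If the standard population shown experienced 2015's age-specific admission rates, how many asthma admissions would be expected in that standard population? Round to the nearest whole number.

637

Expected asthma admissions = Σ (standard pop × age-specific rate ÷ 10,000)
= 121,000×20.05/10,000 + 104,500×7.33/10,000 + 156,800×6.25/10,000 + 111,400×19.69/10,000
= 242.60 + 76.60 + 98.00 + 219.35 = 636.55.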